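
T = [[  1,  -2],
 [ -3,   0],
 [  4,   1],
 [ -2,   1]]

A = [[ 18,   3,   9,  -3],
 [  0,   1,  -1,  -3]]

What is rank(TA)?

First compute TA:
[[ 18,   1,  11,   3],
 [-54,  -9, -27,   9],
 [ 72,  13,  35, -15],
 [-36,  -5, -19,   3]]
Now row reduce the product.
R2 ← R2 + (3)·R1: [0, -6, 6, 18]
R3 ← R3 − (4)·R1: [0, 9, -9, -27]
R4 ← R4 + (2)·R1: [0, -3, 3, 9]
R3 ← R3 + (3/2)·R2: [0, 0, 0, 0]
R4 ← R4 − (1/2)·R2: [0, 0, 0, 0]
2 nonzero rows, so rank(TA) = 2.

2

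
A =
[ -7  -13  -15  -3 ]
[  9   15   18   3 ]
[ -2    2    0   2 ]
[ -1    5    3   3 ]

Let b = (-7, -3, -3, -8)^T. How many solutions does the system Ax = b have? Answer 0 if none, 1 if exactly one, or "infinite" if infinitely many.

Row reduce the augmented matrix [A | b].
R2 ← R2 + (9/7)·R1: [0, -12/7, -9/7, -6/7, -12]
R3 ← R3 − (2/7)·R1: [0, 40/7, 30/7, 20/7, -1]
R4 ← R4 − (1/7)·R1: [0, 48/7, 36/7, 24/7, -7]
R3 ← R3 + (10/3)·R2: [0, 0, 0, 0, -41]
R4 ← R4 + (4)·R2: [0, 0, 0, 0, -55]
R4 ← R4 − (55/41)·R3: [0, 0, 0, 0, 0]
The echelon form has 3 nonzero rows; the last pivot sits in the augmented column, so rank(A) = 2 but rank([A|b]) = 3.
Since the ranks differ, the system is inconsistent.
It has no solutions.

0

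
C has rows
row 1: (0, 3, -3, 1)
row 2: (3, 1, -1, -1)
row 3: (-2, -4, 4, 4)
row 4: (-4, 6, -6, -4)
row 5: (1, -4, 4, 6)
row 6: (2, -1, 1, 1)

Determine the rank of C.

Row reduce to echelon form.
Swap R1 ↔ R2
R3 ← R3 + (2/3)·R1: [0, -10/3, 10/3, 10/3]
R4 ← R4 + (4/3)·R1: [0, 22/3, -22/3, -16/3]
R5 ← R5 − (1/3)·R1: [0, -13/3, 13/3, 19/3]
R6 ← R6 − (2/3)·R1: [0, -5/3, 5/3, 5/3]
R3 ← R3 + (10/9)·R2: [0, 0, 0, 40/9]
R4 ← R4 − (22/9)·R2: [0, 0, 0, -70/9]
R5 ← R5 + (13/9)·R2: [0, 0, 0, 70/9]
R6 ← R6 + (5/9)·R2: [0, 0, 0, 20/9]
R4 ← R4 + (7/4)·R3: [0, 0, 0, 0]
R5 ← R5 − (7/4)·R3: [0, 0, 0, 0]
R6 ← R6 − (1/2)·R3: [0, 0, 0, 0]
Echelon form has 3 nonzero rows, so rank(C) = 3.

3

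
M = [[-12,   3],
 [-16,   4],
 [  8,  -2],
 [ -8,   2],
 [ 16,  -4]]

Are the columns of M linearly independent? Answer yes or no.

Row reduce M to echelon form.
R2 ← R2 − (4/3)·R1: [0, 0]
R3 ← R3 + (2/3)·R1: [0, 0]
R4 ← R4 − (2/3)·R1: [0, 0]
R5 ← R5 + (4/3)·R1: [0, 0]
1 pivot among 2 columns.
Only 1 < 2 pivot columns, so the columns are linearly dependent.

no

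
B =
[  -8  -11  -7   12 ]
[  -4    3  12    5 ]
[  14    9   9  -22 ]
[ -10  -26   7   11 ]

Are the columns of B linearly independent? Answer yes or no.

Row reduce B to echelon form.
R2 ← R2 − (1/2)·R1: [0, 17/2, 31/2, -1]
R3 ← R3 + (7/4)·R1: [0, -41/4, -13/4, -1]
R4 ← R4 − (5/4)·R1: [0, -49/4, 63/4, -4]
R3 ← R3 + (41/34)·R2: [0, 0, 525/34, -75/34]
R4 ← R4 + (49/34)·R2: [0, 0, 1295/34, -185/34]
R4 ← R4 − (37/15)·R3: [0, 0, 0, 0]
3 pivots among 4 columns.
Only 3 < 4 pivot columns, so the columns are linearly dependent.

no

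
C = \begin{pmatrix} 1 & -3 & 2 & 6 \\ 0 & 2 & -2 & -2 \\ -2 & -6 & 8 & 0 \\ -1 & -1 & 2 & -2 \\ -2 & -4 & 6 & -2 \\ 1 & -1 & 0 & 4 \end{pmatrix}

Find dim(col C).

Row reduce to echelon form.
R3 ← R3 + (2)·R1: [0, -12, 12, 12]
R4 ← R4 + R1: [0, -4, 4, 4]
R5 ← R5 + (2)·R1: [0, -10, 10, 10]
R6 ← R6 − R1: [0, 2, -2, -2]
R3 ← R3 + (6)·R2: [0, 0, 0, 0]
R4 ← R4 + (2)·R2: [0, 0, 0, 0]
R5 ← R5 + (5)·R2: [0, 0, 0, 0]
R6 ← R6 − R2: [0, 0, 0, 0]
Echelon form has 2 nonzero rows, so rank(C) = 2.
The column space has dimension equal to the rank: 2.

2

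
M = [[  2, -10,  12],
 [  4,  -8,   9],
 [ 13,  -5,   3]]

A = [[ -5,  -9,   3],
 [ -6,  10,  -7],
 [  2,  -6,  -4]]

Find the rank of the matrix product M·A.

2

First compute MA:
[[ 74, -190,  28],
 [ 46, -170,  32],
 [-29, -185,  62]]
Now row reduce the product.
R2 ← R2 − (23/37)·R1: [0, -1920/37, 540/37]
R3 ← R3 + (29/74)·R1: [0, -9600/37, 2700/37]
R3 ← R3 − (5)·R2: [0, 0, 0]
2 nonzero rows, so rank(MA) = 2.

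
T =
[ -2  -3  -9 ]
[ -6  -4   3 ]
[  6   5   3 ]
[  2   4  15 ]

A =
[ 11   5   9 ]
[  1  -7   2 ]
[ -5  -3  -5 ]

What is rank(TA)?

First compute TA:
[[ 20,  38,  21],
 [-85, -11, -77],
 [ 56, -14,  49],
 [-49, -63, -49]]
Now row reduce the product.
R2 ← R2 + (17/4)·R1: [0, 301/2, 49/4]
R3 ← R3 − (14/5)·R1: [0, -602/5, -49/5]
R4 ← R4 + (49/20)·R1: [0, 301/10, 49/20]
R3 ← R3 + (4/5)·R2: [0, 0, 0]
R4 ← R4 − (1/5)·R2: [0, 0, 0]
2 nonzero rows, so rank(TA) = 2.

2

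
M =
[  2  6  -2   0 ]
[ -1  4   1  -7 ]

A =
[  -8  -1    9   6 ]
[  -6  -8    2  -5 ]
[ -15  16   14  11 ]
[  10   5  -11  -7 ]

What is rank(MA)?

First compute MA:
[[-22, -82,   2, -40],
 [-101, -50,  90,  34]]
Now row reduce the product.
R2 ← R2 − (101/22)·R1: [0, 3591/11, 889/11, 2394/11]
2 nonzero rows, so rank(MA) = 2.

2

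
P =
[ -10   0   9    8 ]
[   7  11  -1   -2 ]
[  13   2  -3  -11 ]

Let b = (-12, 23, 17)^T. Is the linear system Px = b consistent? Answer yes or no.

Row reduce the augmented matrix [P | b].
R2 ← R2 + (7/10)·R1: [0, 11, 53/10, 18/5, 73/5]
R3 ← R3 + (13/10)·R1: [0, 2, 87/10, -3/5, 7/5]
R3 ← R3 − (2/11)·R2: [0, 0, 851/110, -69/55, -69/55]
The echelon form has 3 nonzero rows, and every pivot lies in the first 4 columns, so rank(P) = rank([P|b]) = 3.
The system is consistent.

yes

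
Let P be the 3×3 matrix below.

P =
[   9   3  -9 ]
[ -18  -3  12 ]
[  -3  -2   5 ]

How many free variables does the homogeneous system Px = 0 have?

1

Row reduce to echelon form.
R2 ← R2 + (2)·R1: [0, 3, -6]
R3 ← R3 + (1/3)·R1: [0, -1, 2]
R3 ← R3 + (1/3)·R2: [0, 0, 0]
2 nonzero rows, so rank(P) = 2.
P has 3 columns; by rank–nullity, nullity = 3 − 2 = 1.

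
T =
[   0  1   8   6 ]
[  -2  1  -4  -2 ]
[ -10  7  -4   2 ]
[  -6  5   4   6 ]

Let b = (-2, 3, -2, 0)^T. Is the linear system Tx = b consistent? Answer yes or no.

no

Row reduce the augmented matrix [T | b].
Swap R1 ↔ R2
R3 ← R3 − (5)·R1: [0, 2, 16, 12, -17]
R4 ← R4 − (3)·R1: [0, 2, 16, 12, -9]
R3 ← R3 − (2)·R2: [0, 0, 0, 0, -13]
R4 ← R4 − (2)·R2: [0, 0, 0, 0, -5]
R4 ← R4 − (5/13)·R3: [0, 0, 0, 0, 0]
The echelon form has 3 nonzero rows; the last pivot sits in the augmented column, so rank(T) = 2 but rank([T|b]) = 3.
Since the ranks differ, the system is inconsistent.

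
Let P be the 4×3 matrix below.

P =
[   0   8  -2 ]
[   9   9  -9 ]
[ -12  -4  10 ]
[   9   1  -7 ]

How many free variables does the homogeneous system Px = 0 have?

1

Row reduce to echelon form.
Swap R1 ↔ R2
R3 ← R3 + (4/3)·R1: [0, 8, -2]
R4 ← R4 − R1: [0, -8, 2]
R3 ← R3 − R2: [0, 0, 0]
R4 ← R4 + R2: [0, 0, 0]
2 nonzero rows, so rank(P) = 2.
P has 3 columns; by rank–nullity, nullity = 3 − 2 = 1.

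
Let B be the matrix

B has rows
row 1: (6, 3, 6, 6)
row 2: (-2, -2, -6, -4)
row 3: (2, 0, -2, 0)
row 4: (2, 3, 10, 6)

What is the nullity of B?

Row reduce to echelon form.
R2 ← R2 + (1/3)·R1: [0, -1, -4, -2]
R3 ← R3 − (1/3)·R1: [0, -1, -4, -2]
R4 ← R4 − (1/3)·R1: [0, 2, 8, 4]
R3 ← R3 − R2: [0, 0, 0, 0]
R4 ← R4 + (2)·R2: [0, 0, 0, 0]
2 nonzero rows, so rank(B) = 2.
B has 4 columns; by rank–nullity, nullity = 4 − 2 = 2.

2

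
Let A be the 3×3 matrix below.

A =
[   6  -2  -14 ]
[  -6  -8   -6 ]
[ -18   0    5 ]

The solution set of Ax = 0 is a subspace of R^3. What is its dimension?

Row reduce to echelon form.
R2 ← R2 + R1: [0, -10, -20]
R3 ← R3 + (3)·R1: [0, -6, -37]
R3 ← R3 − (3/5)·R2: [0, 0, -25]
3 nonzero rows, so rank(A) = 3.
A has 3 columns; by rank–nullity, nullity = 3 − 3 = 0.

0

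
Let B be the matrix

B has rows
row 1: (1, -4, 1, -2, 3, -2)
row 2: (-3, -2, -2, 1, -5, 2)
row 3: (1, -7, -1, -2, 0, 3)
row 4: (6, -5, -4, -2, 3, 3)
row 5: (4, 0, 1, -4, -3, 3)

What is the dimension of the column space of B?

Row reduce to echelon form.
R2 ← R2 + (3)·R1: [0, -14, 1, -5, 4, -4]
R3 ← R3 − R1: [0, -3, -2, 0, -3, 5]
R4 ← R4 − (6)·R1: [0, 19, -10, 10, -15, 15]
R5 ← R5 − (4)·R1: [0, 16, -3, 4, -15, 11]
R3 ← R3 − (3/14)·R2: [0, 0, -31/14, 15/14, -27/7, 41/7]
R4 ← R4 + (19/14)·R2: [0, 0, -121/14, 45/14, -67/7, 67/7]
R5 ← R5 + (8/7)·R2: [0, 0, -13/7, -12/7, -73/7, 45/7]
R4 ← R4 − (121/31)·R3: [0, 0, 0, -30/31, 170/31, -412/31]
R5 ← R5 − (26/31)·R3: [0, 0, 0, -81/31, -223/31, 47/31]
R5 ← R5 − (27/10)·R4: [0, 0, 0, 0, -22, 187/5]
Echelon form has 5 nonzero rows, so rank(B) = 5.
The column space has dimension equal to the rank: 5.

5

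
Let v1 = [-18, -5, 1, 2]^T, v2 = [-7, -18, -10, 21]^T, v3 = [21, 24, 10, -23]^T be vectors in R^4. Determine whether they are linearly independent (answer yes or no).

Form the matrix with these vectors as rows and row reduce.
R2 ← R2 − (7/18)·R1: [0, -289/18, -187/18, 182/9]
R3 ← R3 + (7/6)·R1: [0, 109/6, 67/6, -62/3]
R3 ← R3 + (327/289)·R2: [0, 0, -10/17, 640/289]
3 nonzero rows, so the 3 vectors span a space of dimension 3.
Since 3 = 3, the vectors are linearly independent.

yes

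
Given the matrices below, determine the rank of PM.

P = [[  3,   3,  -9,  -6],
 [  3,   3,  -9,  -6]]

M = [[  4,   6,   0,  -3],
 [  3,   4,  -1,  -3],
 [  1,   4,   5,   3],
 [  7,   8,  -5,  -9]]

First compute PM:
[[-30, -54, -18,   9],
 [-30, -54, -18,   9]]
Now row reduce the product.
R2 ← R2 − R1: [0, 0, 0, 0]
1 nonzero row, so rank(PM) = 1.

1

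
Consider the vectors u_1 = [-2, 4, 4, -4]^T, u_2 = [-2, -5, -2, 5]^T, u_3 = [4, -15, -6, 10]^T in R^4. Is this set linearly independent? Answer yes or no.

Form the matrix with these vectors as rows and row reduce.
R2 ← R2 − R1: [0, -9, -6, 9]
R3 ← R3 + (2)·R1: [0, -7, 2, 2]
R3 ← R3 − (7/9)·R2: [0, 0, 20/3, -5]
3 nonzero rows, so the 3 vectors span a space of dimension 3.
Since 3 = 3, the vectors are linearly independent.

yes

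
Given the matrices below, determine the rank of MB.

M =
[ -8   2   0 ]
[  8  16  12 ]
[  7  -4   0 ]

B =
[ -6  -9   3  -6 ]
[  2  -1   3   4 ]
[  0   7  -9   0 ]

First compute MB:
[[ 52,  70, -18,  56],
 [-16,  -4, -36,  16],
 [-50, -59,   9, -58]]
Now row reduce the product.
R2 ← R2 + (4/13)·R1: [0, 228/13, -540/13, 432/13]
R3 ← R3 + (25/26)·R1: [0, 108/13, -108/13, -54/13]
R3 ← R3 − (9/19)·R2: [0, 0, 216/19, -378/19]
3 nonzero rows, so rank(MB) = 3.

3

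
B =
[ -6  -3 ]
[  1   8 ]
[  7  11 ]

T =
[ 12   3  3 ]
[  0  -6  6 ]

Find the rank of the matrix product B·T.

2

First compute BT:
[[-72,   0, -36],
 [ 12, -45,  51],
 [ 84, -45,  87]]
Now row reduce the product.
R2 ← R2 + (1/6)·R1: [0, -45, 45]
R3 ← R3 + (7/6)·R1: [0, -45, 45]
R3 ← R3 − R2: [0, 0, 0]
2 nonzero rows, so rank(BT) = 2.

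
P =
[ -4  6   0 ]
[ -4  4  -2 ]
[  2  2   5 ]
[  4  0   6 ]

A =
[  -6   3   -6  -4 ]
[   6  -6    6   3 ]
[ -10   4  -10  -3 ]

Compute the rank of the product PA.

First compute PA:
[[ 60, -48,  60,  34],
 [ 68, -44,  68,  34],
 [-50,  14, -50, -17],
 [-84,  36, -84, -34]]
Now row reduce the product.
R2 ← R2 − (17/15)·R1: [0, 52/5, 0, -68/15]
R3 ← R3 + (5/6)·R1: [0, -26, 0, 34/3]
R4 ← R4 + (7/5)·R1: [0, -156/5, 0, 68/5]
R3 ← R3 + (5/2)·R2: [0, 0, 0, 0]
R4 ← R4 + (3)·R2: [0, 0, 0, 0]
2 nonzero rows, so rank(PA) = 2.

2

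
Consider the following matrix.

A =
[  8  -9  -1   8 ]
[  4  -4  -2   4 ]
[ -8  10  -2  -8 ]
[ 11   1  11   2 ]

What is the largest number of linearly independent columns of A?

Row reduce to echelon form.
R2 ← R2 − (1/2)·R1: [0, 1/2, -3/2, 0]
R3 ← R3 + R1: [0, 1, -3, 0]
R4 ← R4 − (11/8)·R1: [0, 107/8, 99/8, -9]
R3 ← R3 − (2)·R2: [0, 0, 0, 0]
R4 ← R4 − (107/4)·R2: [0, 0, 105/2, -9]
Swap R3 ↔ R4
Echelon form has 3 nonzero rows, so rank(A) = 3.
The rank gives the maximum number of linearly independent columns: 3.

3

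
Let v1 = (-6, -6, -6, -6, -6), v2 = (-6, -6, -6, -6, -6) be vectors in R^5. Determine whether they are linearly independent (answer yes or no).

no

Form the matrix with these vectors as rows and row reduce.
R2 ← R2 − R1: [0, 0, 0, 0, 0]
1 nonzero row, so the 2 vectors span a space of dimension 1.
Since 1 < 2, the vectors are linearly dependent.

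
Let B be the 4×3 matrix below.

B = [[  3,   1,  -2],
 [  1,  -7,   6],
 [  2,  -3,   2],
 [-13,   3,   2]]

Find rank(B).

Row reduce to echelon form.
R2 ← R2 − (1/3)·R1: [0, -22/3, 20/3]
R3 ← R3 − (2/3)·R1: [0, -11/3, 10/3]
R4 ← R4 + (13/3)·R1: [0, 22/3, -20/3]
R3 ← R3 − (1/2)·R2: [0, 0, 0]
R4 ← R4 + R2: [0, 0, 0]
Echelon form has 2 nonzero rows, so rank(B) = 2.

2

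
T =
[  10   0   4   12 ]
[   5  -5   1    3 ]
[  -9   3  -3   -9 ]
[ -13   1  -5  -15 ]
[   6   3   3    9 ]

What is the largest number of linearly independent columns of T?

2

Row reduce to echelon form.
R2 ← R2 − (1/2)·R1: [0, -5, -1, -3]
R3 ← R3 + (9/10)·R1: [0, 3, 3/5, 9/5]
R4 ← R4 + (13/10)·R1: [0, 1, 1/5, 3/5]
R5 ← R5 − (3/5)·R1: [0, 3, 3/5, 9/5]
R3 ← R3 + (3/5)·R2: [0, 0, 0, 0]
R4 ← R4 + (1/5)·R2: [0, 0, 0, 0]
R5 ← R5 + (3/5)·R2: [0, 0, 0, 0]
Echelon form has 2 nonzero rows, so rank(T) = 2.
The rank gives the maximum number of linearly independent columns: 2.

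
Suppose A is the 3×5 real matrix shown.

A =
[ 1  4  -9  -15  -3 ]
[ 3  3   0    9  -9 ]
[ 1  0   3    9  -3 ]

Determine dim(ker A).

3

Row reduce to echelon form.
R2 ← R2 − (3)·R1: [0, -9, 27, 54, 0]
R3 ← R3 − R1: [0, -4, 12, 24, 0]
R3 ← R3 − (4/9)·R2: [0, 0, 0, 0, 0]
2 nonzero rows, so rank(A) = 2.
A has 5 columns; by rank–nullity, nullity = 5 − 2 = 3.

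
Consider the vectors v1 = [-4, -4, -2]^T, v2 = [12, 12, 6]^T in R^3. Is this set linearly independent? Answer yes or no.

no

Form the matrix with these vectors as rows and row reduce.
R2 ← R2 + (3)·R1: [0, 0, 0]
1 nonzero row, so the 2 vectors span a space of dimension 1.
Since 1 < 2, the vectors are linearly dependent.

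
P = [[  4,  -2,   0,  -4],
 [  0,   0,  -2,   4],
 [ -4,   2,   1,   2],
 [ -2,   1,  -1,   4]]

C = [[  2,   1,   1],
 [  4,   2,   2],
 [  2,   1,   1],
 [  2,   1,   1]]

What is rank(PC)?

First compute PC:
[[ -8,  -4,  -4],
 [  4,   2,   2],
 [  6,   3,   3],
 [  6,   3,   3]]
Now row reduce the product.
R2 ← R2 + (1/2)·R1: [0, 0, 0]
R3 ← R3 + (3/4)·R1: [0, 0, 0]
R4 ← R4 + (3/4)·R1: [0, 0, 0]
1 nonzero row, so rank(PC) = 1.

1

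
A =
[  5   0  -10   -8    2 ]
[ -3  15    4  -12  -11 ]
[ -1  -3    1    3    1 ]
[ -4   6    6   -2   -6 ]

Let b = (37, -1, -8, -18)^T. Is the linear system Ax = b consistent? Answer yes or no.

Row reduce the augmented matrix [A | b].
R2 ← R2 + (3/5)·R1: [0, 15, -2, -84/5, -49/5, 106/5]
R3 ← R3 + (1/5)·R1: [0, -3, -1, 7/5, 7/5, -3/5]
R4 ← R4 + (4/5)·R1: [0, 6, -2, -42/5, -22/5, 58/5]
R3 ← R3 + (1/5)·R2: [0, 0, -7/5, -49/25, -14/25, 91/25]
R4 ← R4 − (2/5)·R2: [0, 0, -6/5, -42/25, -12/25, 78/25]
R4 ← R4 − (6/7)·R3: [0, 0, 0, 0, 0, 0]
The echelon form has 3 nonzero rows, and every pivot lies in the first 5 columns, so rank(A) = rank([A|b]) = 3.
The system is consistent.

yes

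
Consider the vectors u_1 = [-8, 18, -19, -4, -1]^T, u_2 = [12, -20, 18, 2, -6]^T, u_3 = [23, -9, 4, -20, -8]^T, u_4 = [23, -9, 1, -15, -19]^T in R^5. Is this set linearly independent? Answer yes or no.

yes

Form the matrix with these vectors as rows and row reduce.
R2 ← R2 + (3/2)·R1: [0, 7, -21/2, -4, -15/2]
R3 ← R3 + (23/8)·R1: [0, 171/4, -405/8, -63/2, -87/8]
R4 ← R4 + (23/8)·R1: [0, 171/4, -429/8, -53/2, -175/8]
R3 ← R3 − (171/28)·R2: [0, 0, 27/2, -99/14, 489/14]
R4 ← R4 − (171/28)·R2: [0, 0, 21/2, -29/14, 335/14]
R4 ← R4 − (7/9)·R3: [0, 0, 0, 24/7, -68/21]
4 nonzero rows, so the 4 vectors span a space of dimension 4.
Since 4 = 4, the vectors are linearly independent.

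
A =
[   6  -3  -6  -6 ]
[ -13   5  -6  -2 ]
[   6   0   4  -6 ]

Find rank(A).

Row reduce to echelon form.
R2 ← R2 + (13/6)·R1: [0, -3/2, -19, -15]
R3 ← R3 − R1: [0, 3, 10, 0]
R3 ← R3 + (2)·R2: [0, 0, -28, -30]
Echelon form has 3 nonzero rows, so rank(A) = 3.

3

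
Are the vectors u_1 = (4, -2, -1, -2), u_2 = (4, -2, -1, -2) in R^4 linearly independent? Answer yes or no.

no

Form the matrix with these vectors as rows and row reduce.
R2 ← R2 − R1: [0, 0, 0, 0]
1 nonzero row, so the 2 vectors span a space of dimension 1.
Since 1 < 2, the vectors are linearly dependent.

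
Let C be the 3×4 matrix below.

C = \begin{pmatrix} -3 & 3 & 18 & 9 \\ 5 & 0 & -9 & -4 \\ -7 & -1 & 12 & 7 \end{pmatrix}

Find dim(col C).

Row reduce to echelon form.
R2 ← R2 + (5/3)·R1: [0, 5, 21, 11]
R3 ← R3 − (7/3)·R1: [0, -8, -30, -14]
R3 ← R3 + (8/5)·R2: [0, 0, 18/5, 18/5]
Echelon form has 3 nonzero rows, so rank(C) = 3.
The column space has dimension equal to the rank: 3.

3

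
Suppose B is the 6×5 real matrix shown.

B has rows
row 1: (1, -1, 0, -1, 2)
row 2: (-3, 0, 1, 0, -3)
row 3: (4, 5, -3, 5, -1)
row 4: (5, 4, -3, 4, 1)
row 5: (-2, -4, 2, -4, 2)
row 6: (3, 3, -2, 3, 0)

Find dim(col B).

Row reduce to echelon form.
R2 ← R2 + (3)·R1: [0, -3, 1, -3, 3]
R3 ← R3 − (4)·R1: [0, 9, -3, 9, -9]
R4 ← R4 − (5)·R1: [0, 9, -3, 9, -9]
R5 ← R5 + (2)·R1: [0, -6, 2, -6, 6]
R6 ← R6 − (3)·R1: [0, 6, -2, 6, -6]
R3 ← R3 + (3)·R2: [0, 0, 0, 0, 0]
R4 ← R4 + (3)·R2: [0, 0, 0, 0, 0]
R5 ← R5 − (2)·R2: [0, 0, 0, 0, 0]
R6 ← R6 + (2)·R2: [0, 0, 0, 0, 0]
Echelon form has 2 nonzero rows, so rank(B) = 2.
The column space has dimension equal to the rank: 2.

2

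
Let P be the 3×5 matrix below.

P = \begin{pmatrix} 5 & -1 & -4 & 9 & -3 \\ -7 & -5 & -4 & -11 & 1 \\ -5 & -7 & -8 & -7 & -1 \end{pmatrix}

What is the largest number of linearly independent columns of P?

Row reduce to echelon form.
R2 ← R2 + (7/5)·R1: [0, -32/5, -48/5, 8/5, -16/5]
R3 ← R3 + R1: [0, -8, -12, 2, -4]
R3 ← R3 − (5/4)·R2: [0, 0, 0, 0, 0]
Echelon form has 2 nonzero rows, so rank(P) = 2.
The rank gives the maximum number of linearly independent columns: 2.

2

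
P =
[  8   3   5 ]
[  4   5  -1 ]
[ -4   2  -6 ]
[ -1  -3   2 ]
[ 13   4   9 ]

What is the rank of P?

2

Row reduce to echelon form.
R2 ← R2 − (1/2)·R1: [0, 7/2, -7/2]
R3 ← R3 + (1/2)·R1: [0, 7/2, -7/2]
R4 ← R4 + (1/8)·R1: [0, -21/8, 21/8]
R5 ← R5 − (13/8)·R1: [0, -7/8, 7/8]
R3 ← R3 − R2: [0, 0, 0]
R4 ← R4 + (3/4)·R2: [0, 0, 0]
R5 ← R5 + (1/4)·R2: [0, 0, 0]
Echelon form has 2 nonzero rows, so rank(P) = 2.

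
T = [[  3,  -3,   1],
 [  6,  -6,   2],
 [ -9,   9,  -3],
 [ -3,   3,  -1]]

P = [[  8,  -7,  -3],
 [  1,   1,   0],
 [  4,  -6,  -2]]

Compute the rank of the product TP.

First compute TP:
[[ 25, -30, -11],
 [ 50, -60, -22],
 [-75,  90,  33],
 [-25,  30,  11]]
Now row reduce the product.
R2 ← R2 − (2)·R1: [0, 0, 0]
R3 ← R3 + (3)·R1: [0, 0, 0]
R4 ← R4 + R1: [0, 0, 0]
1 nonzero row, so rank(TP) = 1.

1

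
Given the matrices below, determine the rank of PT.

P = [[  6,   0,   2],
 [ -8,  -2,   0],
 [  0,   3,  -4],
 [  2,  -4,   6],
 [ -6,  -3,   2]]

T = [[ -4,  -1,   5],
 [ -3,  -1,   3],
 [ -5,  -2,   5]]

2

First compute PT:
[[-34, -10,  40],
 [ 38,  10, -46],
 [ 11,   5, -11],
 [-26, -10,  28],
 [ 23,   5, -29]]
Now row reduce the product.
R2 ← R2 + (19/17)·R1: [0, -20/17, -22/17]
R3 ← R3 + (11/34)·R1: [0, 30/17, 33/17]
R4 ← R4 − (13/17)·R1: [0, -40/17, -44/17]
R5 ← R5 + (23/34)·R1: [0, -30/17, -33/17]
R3 ← R3 + (3/2)·R2: [0, 0, 0]
R4 ← R4 − (2)·R2: [0, 0, 0]
R5 ← R5 − (3/2)·R2: [0, 0, 0]
2 nonzero rows, so rank(PT) = 2.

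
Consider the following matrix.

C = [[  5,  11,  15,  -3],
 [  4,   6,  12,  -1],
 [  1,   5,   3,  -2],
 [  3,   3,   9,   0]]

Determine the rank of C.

Row reduce to echelon form.
R2 ← R2 − (4/5)·R1: [0, -14/5, 0, 7/5]
R3 ← R3 − (1/5)·R1: [0, 14/5, 0, -7/5]
R4 ← R4 − (3/5)·R1: [0, -18/5, 0, 9/5]
R3 ← R3 + R2: [0, 0, 0, 0]
R4 ← R4 − (9/7)·R2: [0, 0, 0, 0]
Echelon form has 2 nonzero rows, so rank(C) = 2.

2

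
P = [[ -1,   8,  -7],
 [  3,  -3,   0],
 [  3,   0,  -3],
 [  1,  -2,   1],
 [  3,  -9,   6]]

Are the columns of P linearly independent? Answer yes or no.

Row reduce P to echelon form.
R2 ← R2 + (3)·R1: [0, 21, -21]
R3 ← R3 + (3)·R1: [0, 24, -24]
R4 ← R4 + R1: [0, 6, -6]
R5 ← R5 + (3)·R1: [0, 15, -15]
R3 ← R3 − (8/7)·R2: [0, 0, 0]
R4 ← R4 − (2/7)·R2: [0, 0, 0]
R5 ← R5 − (5/7)·R2: [0, 0, 0]
2 pivots among 3 columns.
Only 2 < 3 pivot columns, so the columns are linearly dependent.

no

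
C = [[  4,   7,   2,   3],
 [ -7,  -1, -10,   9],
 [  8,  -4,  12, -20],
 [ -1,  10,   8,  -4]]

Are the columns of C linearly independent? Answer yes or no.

Row reduce C to echelon form.
R2 ← R2 + (7/4)·R1: [0, 45/4, -13/2, 57/4]
R3 ← R3 − (2)·R1: [0, -18, 8, -26]
R4 ← R4 + (1/4)·R1: [0, 47/4, 17/2, -13/4]
R3 ← R3 + (8/5)·R2: [0, 0, -12/5, -16/5]
R4 ← R4 − (47/45)·R2: [0, 0, 688/45, -272/15]
R4 ← R4 + (172/27)·R3: [0, 0, 0, -1040/27]
4 pivots among 4 columns.
Every column is a pivot column, so the columns are linearly independent.

yes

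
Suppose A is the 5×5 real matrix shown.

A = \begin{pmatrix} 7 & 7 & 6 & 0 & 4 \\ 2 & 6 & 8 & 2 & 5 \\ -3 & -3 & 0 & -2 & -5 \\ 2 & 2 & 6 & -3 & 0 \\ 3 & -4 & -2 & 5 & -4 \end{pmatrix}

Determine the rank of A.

5

Row reduce to echelon form.
R2 ← R2 − (2/7)·R1: [0, 4, 44/7, 2, 27/7]
R3 ← R3 + (3/7)·R1: [0, 0, 18/7, -2, -23/7]
R4 ← R4 − (2/7)·R1: [0, 0, 30/7, -3, -8/7]
R5 ← R5 − (3/7)·R1: [0, -7, -32/7, 5, -40/7]
R5 ← R5 + (7/4)·R2: [0, 0, 45/7, 17/2, 29/28]
R4 ← R4 − (5/3)·R3: [0, 0, 0, 1/3, 13/3]
R5 ← R5 − (5/2)·R3: [0, 0, 0, 27/2, 37/4]
R5 ← R5 − (81/2)·R4: [0, 0, 0, 0, -665/4]
Echelon form has 5 nonzero rows, so rank(A) = 5.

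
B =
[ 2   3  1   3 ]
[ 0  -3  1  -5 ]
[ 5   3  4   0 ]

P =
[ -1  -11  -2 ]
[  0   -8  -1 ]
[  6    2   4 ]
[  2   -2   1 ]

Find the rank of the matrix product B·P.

First compute BP:
[[ 10, -50,   0],
 [ -4,  36,   2],
 [ 19, -71,   3]]
Now row reduce the product.
R2 ← R2 + (2/5)·R1: [0, 16, 2]
R3 ← R3 − (19/10)·R1: [0, 24, 3]
R3 ← R3 − (3/2)·R2: [0, 0, 0]
2 nonzero rows, so rank(BP) = 2.

2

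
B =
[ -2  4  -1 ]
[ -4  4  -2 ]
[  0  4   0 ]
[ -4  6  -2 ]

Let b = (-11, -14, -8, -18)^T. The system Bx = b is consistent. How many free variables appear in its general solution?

Row reduce the augmented matrix [B | b].
R2 ← R2 − (2)·R1: [0, -4, 0, 8]
R4 ← R4 − (2)·R1: [0, -2, 0, 4]
R3 ← R3 + R2: [0, 0, 0, 0]
R4 ← R4 − (1/2)·R2: [0, 0, 0, 0]
The echelon form has 2 nonzero rows, and every pivot lies in the first 3 columns, so rank(B) = rank([B|b]) = 2.
The system is consistent.
Free variables = (unknowns) − (rank) = 3 − 2 = 1.

1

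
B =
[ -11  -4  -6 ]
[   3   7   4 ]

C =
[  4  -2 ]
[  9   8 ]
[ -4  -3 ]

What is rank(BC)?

2

First compute BC:
[[-56,   8],
 [ 59,  38]]
Now row reduce the product.
R2 ← R2 + (59/56)·R1: [0, 325/7]
2 nonzero rows, so rank(BC) = 2.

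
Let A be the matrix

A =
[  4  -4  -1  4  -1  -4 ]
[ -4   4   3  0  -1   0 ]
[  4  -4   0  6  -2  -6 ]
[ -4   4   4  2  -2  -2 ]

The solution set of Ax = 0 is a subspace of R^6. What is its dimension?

Row reduce to echelon form.
R2 ← R2 + R1: [0, 0, 2, 4, -2, -4]
R3 ← R3 − R1: [0, 0, 1, 2, -1, -2]
R4 ← R4 + R1: [0, 0, 3, 6, -3, -6]
R3 ← R3 − (1/2)·R2: [0, 0, 0, 0, 0, 0]
R4 ← R4 − (3/2)·R2: [0, 0, 0, 0, 0, 0]
2 nonzero rows, so rank(A) = 2.
A has 6 columns; by rank–nullity, nullity = 6 − 2 = 4.

4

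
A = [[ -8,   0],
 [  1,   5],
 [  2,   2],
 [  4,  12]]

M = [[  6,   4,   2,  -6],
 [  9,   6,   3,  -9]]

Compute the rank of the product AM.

1

First compute AM:
[[-48, -32, -16,  48],
 [ 51,  34,  17, -51],
 [ 30,  20,  10, -30],
 [132,  88,  44, -132]]
Now row reduce the product.
R2 ← R2 + (17/16)·R1: [0, 0, 0, 0]
R3 ← R3 + (5/8)·R1: [0, 0, 0, 0]
R4 ← R4 + (11/4)·R1: [0, 0, 0, 0]
1 nonzero row, so rank(AM) = 1.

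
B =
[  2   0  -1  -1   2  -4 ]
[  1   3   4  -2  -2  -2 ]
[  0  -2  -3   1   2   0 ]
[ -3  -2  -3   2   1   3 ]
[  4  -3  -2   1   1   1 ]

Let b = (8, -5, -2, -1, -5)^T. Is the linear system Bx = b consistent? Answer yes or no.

no

Row reduce the augmented matrix [B | b].
R2 ← R2 − (1/2)·R1: [0, 3, 9/2, -3/2, -3, 0, -9]
R4 ← R4 + (3/2)·R1: [0, -2, -9/2, 1/2, 4, -3, 11]
R5 ← R5 − (2)·R1: [0, -3, 0, 3, -3, 9, -21]
R3 ← R3 + (2/3)·R2: [0, 0, 0, 0, 0, 0, -8]
R4 ← R4 + (2/3)·R2: [0, 0, -3/2, -1/2, 2, -3, 5]
R5 ← R5 + R2: [0, 0, 9/2, 3/2, -6, 9, -30]
Swap R3 ↔ R4
R5 ← R5 + (3)·R3: [0, 0, 0, 0, 0, 0, -15]
R5 ← R5 − (15/8)·R4: [0, 0, 0, 0, 0, 0, 0]
The echelon form has 4 nonzero rows; the last pivot sits in the augmented column, so rank(B) = 3 but rank([B|b]) = 4.
Since the ranks differ, the system is inconsistent.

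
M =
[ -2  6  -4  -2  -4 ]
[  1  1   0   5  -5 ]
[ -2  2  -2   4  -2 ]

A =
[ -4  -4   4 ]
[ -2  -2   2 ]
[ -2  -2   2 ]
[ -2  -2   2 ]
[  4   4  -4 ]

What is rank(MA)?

1

First compute MA:
[[ -8,  -8,   8],
 [-36, -36,  36],
 [ -8,  -8,   8]]
Now row reduce the product.
R2 ← R2 − (9/2)·R1: [0, 0, 0]
R3 ← R3 − R1: [0, 0, 0]
1 nonzero row, so rank(MA) = 1.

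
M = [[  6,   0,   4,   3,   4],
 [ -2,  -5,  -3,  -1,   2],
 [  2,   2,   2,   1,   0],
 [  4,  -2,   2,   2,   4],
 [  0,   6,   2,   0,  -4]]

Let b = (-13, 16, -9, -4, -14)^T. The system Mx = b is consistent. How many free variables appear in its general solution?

3

Row reduce the augmented matrix [M | b].
R2 ← R2 + (1/3)·R1: [0, -5, -5/3, 0, 10/3, 35/3]
R3 ← R3 − (1/3)·R1: [0, 2, 2/3, 0, -4/3, -14/3]
R4 ← R4 − (2/3)·R1: [0, -2, -2/3, 0, 4/3, 14/3]
R3 ← R3 + (2/5)·R2: [0, 0, 0, 0, 0, 0]
R4 ← R4 − (2/5)·R2: [0, 0, 0, 0, 0, 0]
R5 ← R5 + (6/5)·R2: [0, 0, 0, 0, 0, 0]
The echelon form has 2 nonzero rows, and every pivot lies in the first 5 columns, so rank(M) = rank([M|b]) = 2.
The system is consistent.
Free variables = (unknowns) − (rank) = 5 − 2 = 3.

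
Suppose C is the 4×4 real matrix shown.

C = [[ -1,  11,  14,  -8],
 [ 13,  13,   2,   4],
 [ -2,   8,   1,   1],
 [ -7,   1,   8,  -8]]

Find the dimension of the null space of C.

Row reduce to echelon form.
R2 ← R2 + (13)·R1: [0, 156, 184, -100]
R3 ← R3 − (2)·R1: [0, -14, -27, 17]
R4 ← R4 − (7)·R1: [0, -76, -90, 48]
R3 ← R3 + (7/78)·R2: [0, 0, -409/39, 313/39]
R4 ← R4 + (19/39)·R2: [0, 0, -14/39, -28/39]
R4 ← R4 − (14/409)·R3: [0, 0, 0, -406/409]
4 nonzero rows, so rank(C) = 4.
C has 4 columns; by rank–nullity, nullity = 4 − 4 = 0.

0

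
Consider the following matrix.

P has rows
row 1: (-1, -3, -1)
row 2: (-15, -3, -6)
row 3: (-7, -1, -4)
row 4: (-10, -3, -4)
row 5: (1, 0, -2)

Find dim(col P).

Row reduce to echelon form.
R2 ← R2 − (15)·R1: [0, 42, 9]
R3 ← R3 − (7)·R1: [0, 20, 3]
R4 ← R4 − (10)·R1: [0, 27, 6]
R5 ← R5 + R1: [0, -3, -3]
R3 ← R3 − (10/21)·R2: [0, 0, -9/7]
R4 ← R4 − (9/14)·R2: [0, 0, 3/14]
R5 ← R5 + (1/14)·R2: [0, 0, -33/14]
R4 ← R4 + (1/6)·R3: [0, 0, 0]
R5 ← R5 − (11/6)·R3: [0, 0, 0]
Echelon form has 3 nonzero rows, so rank(P) = 3.
The column space has dimension equal to the rank: 3.

3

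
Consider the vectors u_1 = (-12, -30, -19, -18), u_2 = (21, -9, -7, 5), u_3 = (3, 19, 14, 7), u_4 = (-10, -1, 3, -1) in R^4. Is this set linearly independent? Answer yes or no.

yes

Form the matrix with these vectors as rows and row reduce.
R2 ← R2 + (7/4)·R1: [0, -123/2, -161/4, -53/2]
R3 ← R3 + (1/4)·R1: [0, 23/2, 37/4, 5/2]
R4 ← R4 − (5/6)·R1: [0, 24, 113/6, 14]
R3 ← R3 + (23/123)·R2: [0, 0, 212/123, -302/123]
R4 ← R4 + (16/41)·R2: [0, 0, 769/246, 150/41]
R4 ← R4 − (769/424)·R3: [0, 0, 0, 5159/636]
4 nonzero rows, so the 4 vectors span a space of dimension 4.
Since 4 = 4, the vectors are linearly independent.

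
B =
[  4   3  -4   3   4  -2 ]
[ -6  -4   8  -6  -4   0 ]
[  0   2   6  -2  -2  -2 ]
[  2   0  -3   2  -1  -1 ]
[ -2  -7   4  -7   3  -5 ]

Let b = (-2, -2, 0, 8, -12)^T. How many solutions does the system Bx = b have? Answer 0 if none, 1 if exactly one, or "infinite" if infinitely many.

infinite

Row reduce the augmented matrix [B | b].
R2 ← R2 + (3/2)·R1: [0, 1/2, 2, -3/2, 2, -3, -5]
R4 ← R4 − (1/2)·R1: [0, -3/2, -1, 1/2, -3, 0, 9]
R5 ← R5 + (1/2)·R1: [0, -11/2, 2, -11/2, 5, -6, -13]
R3 ← R3 − (4)·R2: [0, 0, -2, 4, -10, 10, 20]
R4 ← R4 + (3)·R2: [0, 0, 5, -4, 3, -9, -6]
R5 ← R5 + (11)·R2: [0, 0, 24, -22, 27, -39, -68]
R4 ← R4 + (5/2)·R3: [0, 0, 0, 6, -22, 16, 44]
R5 ← R5 + (12)·R3: [0, 0, 0, 26, -93, 81, 172]
R5 ← R5 − (13/3)·R4: [0, 0, 0, 0, 7/3, 35/3, -56/3]
The echelon form has 5 nonzero rows, and every pivot lies in the first 6 columns, so rank(B) = rank([B|b]) = 5.
The system is consistent.
rank = 5 < 6 unknowns, so there are infinitely many solutions.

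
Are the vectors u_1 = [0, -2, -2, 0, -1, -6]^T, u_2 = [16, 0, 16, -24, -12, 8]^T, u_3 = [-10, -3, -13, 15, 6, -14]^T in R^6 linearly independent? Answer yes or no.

Form the matrix with these vectors as rows and row reduce.
Swap R1 ↔ R2
R3 ← R3 + (5/8)·R1: [0, -3, -3, 0, -3/2, -9]
R3 ← R3 − (3/2)·R2: [0, 0, 0, 0, 0, 0]
2 nonzero rows, so the 3 vectors span a space of dimension 2.
Since 2 < 3, the vectors are linearly dependent.

no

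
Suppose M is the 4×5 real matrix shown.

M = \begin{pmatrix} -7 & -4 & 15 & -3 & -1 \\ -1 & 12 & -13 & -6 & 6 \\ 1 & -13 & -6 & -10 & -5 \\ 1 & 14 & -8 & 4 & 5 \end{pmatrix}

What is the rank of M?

Row reduce to echelon form.
R2 ← R2 − (1/7)·R1: [0, 88/7, -106/7, -39/7, 43/7]
R3 ← R3 + (1/7)·R1: [0, -95/7, -27/7, -73/7, -36/7]
R4 ← R4 + (1/7)·R1: [0, 94/7, -41/7, 25/7, 34/7]
R3 ← R3 + (95/88)·R2: [0, 0, -889/44, -1447/88, 131/88]
R4 ← R4 − (47/44)·R2: [0, 0, 227/22, 419/44, -75/44]
R4 ← R4 + (454/889)·R3: [0, 0, 0, 2001/1778, -1679/1778]
Echelon form has 4 nonzero rows, so rank(M) = 4.

4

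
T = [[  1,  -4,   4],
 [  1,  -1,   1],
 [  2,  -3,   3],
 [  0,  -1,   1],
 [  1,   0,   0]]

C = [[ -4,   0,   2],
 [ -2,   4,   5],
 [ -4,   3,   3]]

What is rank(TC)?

First compute TC:
[[-12,  -4,  -6],
 [ -6,  -1,   0],
 [-14,  -3,  -2],
 [ -2,  -1,  -2],
 [ -4,   0,   2]]
Now row reduce the product.
R2 ← R2 − (1/2)·R1: [0, 1, 3]
R3 ← R3 − (7/6)·R1: [0, 5/3, 5]
R4 ← R4 − (1/6)·R1: [0, -1/3, -1]
R5 ← R5 − (1/3)·R1: [0, 4/3, 4]
R3 ← R3 − (5/3)·R2: [0, 0, 0]
R4 ← R4 + (1/3)·R2: [0, 0, 0]
R5 ← R5 − (4/3)·R2: [0, 0, 0]
2 nonzero rows, so rank(TC) = 2.

2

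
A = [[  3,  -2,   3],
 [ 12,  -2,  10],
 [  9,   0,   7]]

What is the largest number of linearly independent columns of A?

Row reduce to echelon form.
R2 ← R2 − (4)·R1: [0, 6, -2]
R3 ← R3 − (3)·R1: [0, 6, -2]
R3 ← R3 − R2: [0, 0, 0]
Echelon form has 2 nonzero rows, so rank(A) = 2.
The rank gives the maximum number of linearly independent columns: 2.

2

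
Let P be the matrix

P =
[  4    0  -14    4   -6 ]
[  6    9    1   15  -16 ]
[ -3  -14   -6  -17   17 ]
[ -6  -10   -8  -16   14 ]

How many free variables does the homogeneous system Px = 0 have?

1

Row reduce to echelon form.
R2 ← R2 − (3/2)·R1: [0, 9, 22, 9, -7]
R3 ← R3 + (3/4)·R1: [0, -14, -33/2, -14, 25/2]
R4 ← R4 + (3/2)·R1: [0, -10, -29, -10, 5]
R3 ← R3 + (14/9)·R2: [0, 0, 319/18, 0, 29/18]
R4 ← R4 + (10/9)·R2: [0, 0, -41/9, 0, -25/9]
R4 ← R4 + (82/319)·R3: [0, 0, 0, 0, -26/11]
4 nonzero rows, so rank(P) = 4.
P has 5 columns; by rank–nullity, nullity = 5 − 4 = 1.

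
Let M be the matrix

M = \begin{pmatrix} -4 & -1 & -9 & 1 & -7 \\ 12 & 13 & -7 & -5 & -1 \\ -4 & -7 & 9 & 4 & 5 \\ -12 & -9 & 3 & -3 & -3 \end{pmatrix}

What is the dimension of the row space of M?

3

Row reduce to echelon form.
R2 ← R2 + (3)·R1: [0, 10, -34, -2, -22]
R3 ← R3 − R1: [0, -6, 18, 3, 12]
R4 ← R4 − (3)·R1: [0, -6, 30, -6, 18]
R3 ← R3 + (3/5)·R2: [0, 0, -12/5, 9/5, -6/5]
R4 ← R4 + (3/5)·R2: [0, 0, 48/5, -36/5, 24/5]
R4 ← R4 + (4)·R3: [0, 0, 0, 0, 0]
Echelon form has 3 nonzero rows, so rank(M) = 3.
The row space has dimension equal to the rank: 3.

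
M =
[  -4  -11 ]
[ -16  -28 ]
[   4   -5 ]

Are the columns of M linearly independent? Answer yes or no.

yes

Row reduce M to echelon form.
R2 ← R2 − (4)·R1: [0, 16]
R3 ← R3 + R1: [0, -16]
R3 ← R3 + R2: [0, 0]
2 pivots among 2 columns.
Every column is a pivot column, so the columns are linearly independent.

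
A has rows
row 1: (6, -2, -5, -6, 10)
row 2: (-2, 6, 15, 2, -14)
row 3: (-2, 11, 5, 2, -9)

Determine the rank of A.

Row reduce to echelon form.
R2 ← R2 + (1/3)·R1: [0, 16/3, 40/3, 0, -32/3]
R3 ← R3 + (1/3)·R1: [0, 31/3, 10/3, 0, -17/3]
R3 ← R3 − (31/16)·R2: [0, 0, -45/2, 0, 15]
Echelon form has 3 nonzero rows, so rank(A) = 3.

3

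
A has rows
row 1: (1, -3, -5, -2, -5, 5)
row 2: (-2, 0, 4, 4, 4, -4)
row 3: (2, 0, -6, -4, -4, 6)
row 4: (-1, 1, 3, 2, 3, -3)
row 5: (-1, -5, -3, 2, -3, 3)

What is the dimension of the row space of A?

3

Row reduce to echelon form.
R2 ← R2 + (2)·R1: [0, -6, -6, 0, -6, 6]
R3 ← R3 − (2)·R1: [0, 6, 4, 0, 6, -4]
R4 ← R4 + R1: [0, -2, -2, 0, -2, 2]
R5 ← R5 + R1: [0, -8, -8, 0, -8, 8]
R3 ← R3 + R2: [0, 0, -2, 0, 0, 2]
R4 ← R4 − (1/3)·R2: [0, 0, 0, 0, 0, 0]
R5 ← R5 − (4/3)·R2: [0, 0, 0, 0, 0, 0]
Echelon form has 3 nonzero rows, so rank(A) = 3.
The row space has dimension equal to the rank: 3.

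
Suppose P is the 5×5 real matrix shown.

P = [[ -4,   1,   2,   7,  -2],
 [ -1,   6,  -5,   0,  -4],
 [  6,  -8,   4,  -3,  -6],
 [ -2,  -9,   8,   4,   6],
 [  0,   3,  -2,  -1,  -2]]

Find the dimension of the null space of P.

0

Row reduce to echelon form.
R2 ← R2 − (1/4)·R1: [0, 23/4, -11/2, -7/4, -7/2]
R3 ← R3 + (3/2)·R1: [0, -13/2, 7, 15/2, -9]
R4 ← R4 − (1/2)·R1: [0, -19/2, 7, 1/2, 7]
R3 ← R3 + (26/23)·R2: [0, 0, 18/23, 127/23, -298/23]
R4 ← R4 + (38/23)·R2: [0, 0, -48/23, -55/23, 28/23]
R5 ← R5 − (12/23)·R2: [0, 0, 20/23, -2/23, -4/23]
R4 ← R4 + (8/3)·R3: [0, 0, 0, 37/3, -100/3]
R5 ← R5 − (10/9)·R3: [0, 0, 0, -56/9, 128/9]
R5 ← R5 + (56/111)·R4: [0, 0, 0, 0, -96/37]
5 nonzero rows, so rank(P) = 5.
P has 5 columns; by rank–nullity, nullity = 5 − 5 = 0.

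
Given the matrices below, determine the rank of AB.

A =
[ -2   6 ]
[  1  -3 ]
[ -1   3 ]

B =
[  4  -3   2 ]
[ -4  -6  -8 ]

First compute AB:
[[-32, -30, -52],
 [ 16,  15,  26],
 [-16, -15, -26]]
Now row reduce the product.
R2 ← R2 + (1/2)·R1: [0, 0, 0]
R3 ← R3 − (1/2)·R1: [0, 0, 0]
1 nonzero row, so rank(AB) = 1.

1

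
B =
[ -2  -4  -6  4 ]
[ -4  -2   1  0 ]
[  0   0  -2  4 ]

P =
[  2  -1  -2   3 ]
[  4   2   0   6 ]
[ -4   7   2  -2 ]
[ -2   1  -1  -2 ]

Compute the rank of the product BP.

3

First compute BP:
[[ -4, -44, -12, -26],
 [-20,   7,  10, -26],
 [  0, -10,  -8,  -4]]
Now row reduce the product.
R2 ← R2 − (5)·R1: [0, 227, 70, 104]
R3 ← R3 + (10/227)·R2: [0, 0, -1116/227, 132/227]
3 nonzero rows, so rank(BP) = 3.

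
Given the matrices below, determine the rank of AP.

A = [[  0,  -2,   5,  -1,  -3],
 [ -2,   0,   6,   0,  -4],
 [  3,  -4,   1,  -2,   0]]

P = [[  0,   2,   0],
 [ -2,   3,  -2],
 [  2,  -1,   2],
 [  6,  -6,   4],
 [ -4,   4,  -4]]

First compute AP:
[[ 20, -17,  22],
 [ 28, -26,  28],
 [ -2,   5,   2]]
Now row reduce the product.
R2 ← R2 − (7/5)·R1: [0, -11/5, -14/5]
R3 ← R3 + (1/10)·R1: [0, 33/10, 21/5]
R3 ← R3 + (3/2)·R2: [0, 0, 0]
2 nonzero rows, so rank(AP) = 2.

2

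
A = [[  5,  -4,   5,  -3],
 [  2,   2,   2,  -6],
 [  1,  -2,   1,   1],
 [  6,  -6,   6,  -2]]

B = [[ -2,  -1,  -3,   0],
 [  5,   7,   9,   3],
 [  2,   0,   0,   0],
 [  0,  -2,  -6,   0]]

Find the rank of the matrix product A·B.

2

First compute AB:
[[-20, -27, -33, -12],
 [ 10,  24,  48,   6],
 [-10, -17, -27,  -6],
 [-30, -44, -60, -18]]
Now row reduce the product.
R2 ← R2 + (1/2)·R1: [0, 21/2, 63/2, 0]
R3 ← R3 − (1/2)·R1: [0, -7/2, -21/2, 0]
R4 ← R4 − (3/2)·R1: [0, -7/2, -21/2, 0]
R3 ← R3 + (1/3)·R2: [0, 0, 0, 0]
R4 ← R4 + (1/3)·R2: [0, 0, 0, 0]
2 nonzero rows, so rank(AB) = 2.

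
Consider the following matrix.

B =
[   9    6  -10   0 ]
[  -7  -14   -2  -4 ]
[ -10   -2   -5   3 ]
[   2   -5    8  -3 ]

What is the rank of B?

4

Row reduce to echelon form.
R2 ← R2 + (7/9)·R1: [0, -28/3, -88/9, -4]
R3 ← R3 + (10/9)·R1: [0, 14/3, -145/9, 3]
R4 ← R4 − (2/9)·R1: [0, -19/3, 92/9, -3]
R3 ← R3 + (1/2)·R2: [0, 0, -21, 1]
R4 ← R4 − (19/28)·R2: [0, 0, 118/7, -2/7]
R4 ← R4 + (118/147)·R3: [0, 0, 0, 76/147]
Echelon form has 4 nonzero rows, so rank(B) = 4.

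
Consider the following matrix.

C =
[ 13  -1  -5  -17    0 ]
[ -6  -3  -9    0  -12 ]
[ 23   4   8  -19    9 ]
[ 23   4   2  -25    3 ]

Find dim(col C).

4

Row reduce to echelon form.
R2 ← R2 + (6/13)·R1: [0, -45/13, -147/13, -102/13, -12]
R3 ← R3 − (23/13)·R1: [0, 75/13, 219/13, 144/13, 9]
R4 ← R4 − (23/13)·R1: [0, 75/13, 141/13, 66/13, 3]
R3 ← R3 + (5/3)·R2: [0, 0, -2, -2, -11]
R4 ← R4 + (5/3)·R2: [0, 0, -8, -8, -17]
R4 ← R4 − (4)·R3: [0, 0, 0, 0, 27]
Echelon form has 4 nonzero rows, so rank(C) = 4.
The column space has dimension equal to the rank: 4.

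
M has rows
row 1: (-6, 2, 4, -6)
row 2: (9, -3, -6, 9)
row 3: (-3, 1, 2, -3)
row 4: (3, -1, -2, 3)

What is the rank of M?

Row reduce to echelon form.
R2 ← R2 + (3/2)·R1: [0, 0, 0, 0]
R3 ← R3 − (1/2)·R1: [0, 0, 0, 0]
R4 ← R4 + (1/2)·R1: [0, 0, 0, 0]
Echelon form has 1 nonzero row, so rank(M) = 1.

1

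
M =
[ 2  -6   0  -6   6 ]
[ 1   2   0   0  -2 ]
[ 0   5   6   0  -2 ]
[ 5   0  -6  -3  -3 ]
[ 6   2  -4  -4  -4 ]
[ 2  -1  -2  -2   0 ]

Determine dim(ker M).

Row reduce to echelon form.
R2 ← R2 − (1/2)·R1: [0, 5, 0, 3, -5]
R4 ← R4 − (5/2)·R1: [0, 15, -6, 12, -18]
R5 ← R5 − (3)·R1: [0, 20, -4, 14, -22]
R6 ← R6 − R1: [0, 5, -2, 4, -6]
R3 ← R3 − R2: [0, 0, 6, -3, 3]
R4 ← R4 − (3)·R2: [0, 0, -6, 3, -3]
R5 ← R5 − (4)·R2: [0, 0, -4, 2, -2]
R6 ← R6 − R2: [0, 0, -2, 1, -1]
R4 ← R4 + R3: [0, 0, 0, 0, 0]
R5 ← R5 + (2/3)·R3: [0, 0, 0, 0, 0]
R6 ← R6 + (1/3)·R3: [0, 0, 0, 0, 0]
3 nonzero rows, so rank(M) = 3.
M has 5 columns; by rank–nullity, nullity = 5 − 3 = 2.

2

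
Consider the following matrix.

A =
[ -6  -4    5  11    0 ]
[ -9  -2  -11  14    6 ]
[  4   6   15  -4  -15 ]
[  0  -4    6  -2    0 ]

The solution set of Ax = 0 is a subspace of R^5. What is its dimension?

1

Row reduce to echelon form.
R2 ← R2 − (3/2)·R1: [0, 4, -37/2, -5/2, 6]
R3 ← R3 + (2/3)·R1: [0, 10/3, 55/3, 10/3, -15]
R3 ← R3 − (5/6)·R2: [0, 0, 135/4, 65/12, -20]
R4 ← R4 + R2: [0, 0, -25/2, -9/2, 6]
R4 ← R4 + (10/27)·R3: [0, 0, 0, -202/81, -38/27]
4 nonzero rows, so rank(A) = 4.
A has 5 columns; by rank–nullity, nullity = 5 − 4 = 1.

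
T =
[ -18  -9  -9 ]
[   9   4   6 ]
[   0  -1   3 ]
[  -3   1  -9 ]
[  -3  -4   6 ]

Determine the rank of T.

Row reduce to echelon form.
R2 ← R2 + (1/2)·R1: [0, -1/2, 3/2]
R4 ← R4 − (1/6)·R1: [0, 5/2, -15/2]
R5 ← R5 − (1/6)·R1: [0, -5/2, 15/2]
R3 ← R3 − (2)·R2: [0, 0, 0]
R4 ← R4 + (5)·R2: [0, 0, 0]
R5 ← R5 − (5)·R2: [0, 0, 0]
Echelon form has 2 nonzero rows, so rank(T) = 2.

2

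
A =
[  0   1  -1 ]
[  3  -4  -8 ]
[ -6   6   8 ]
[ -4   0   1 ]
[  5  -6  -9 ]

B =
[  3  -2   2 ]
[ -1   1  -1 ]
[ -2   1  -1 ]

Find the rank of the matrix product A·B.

2

First compute AB:
[[  1,   0,   0],
 [ 29, -18,  18],
 [-40,  26, -26],
 [-14,   9,  -9],
 [ 39, -25,  25]]
Now row reduce the product.
R2 ← R2 − (29)·R1: [0, -18, 18]
R3 ← R3 + (40)·R1: [0, 26, -26]
R4 ← R4 + (14)·R1: [0, 9, -9]
R5 ← R5 − (39)·R1: [0, -25, 25]
R3 ← R3 + (13/9)·R2: [0, 0, 0]
R4 ← R4 + (1/2)·R2: [0, 0, 0]
R5 ← R5 − (25/18)·R2: [0, 0, 0]
2 nonzero rows, so rank(AB) = 2.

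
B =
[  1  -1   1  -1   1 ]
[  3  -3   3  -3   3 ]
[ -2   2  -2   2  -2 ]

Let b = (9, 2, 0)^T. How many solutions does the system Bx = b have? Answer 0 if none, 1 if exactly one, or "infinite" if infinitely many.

0

Row reduce the augmented matrix [B | b].
R2 ← R2 − (3)·R1: [0, 0, 0, 0, 0, -25]
R3 ← R3 + (2)·R1: [0, 0, 0, 0, 0, 18]
R3 ← R3 + (18/25)·R2: [0, 0, 0, 0, 0, 0]
The echelon form has 2 nonzero rows; the last pivot sits in the augmented column, so rank(B) = 1 but rank([B|b]) = 2.
Since the ranks differ, the system is inconsistent.
It has no solutions.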